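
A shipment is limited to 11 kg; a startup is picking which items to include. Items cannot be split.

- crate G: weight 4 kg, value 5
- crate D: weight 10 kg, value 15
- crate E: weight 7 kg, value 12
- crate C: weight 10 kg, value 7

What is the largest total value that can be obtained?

17

Allowing fractional choices, the relaxed optimum would be about 18.0, but items are indivisible.
crate D: weight 10 ≤ 11, value 15.
crate G + crate E: weight 4 + 7 = 11 ≤ 11, value 5 + 12 = 17.
Best is crate G and crate E with total value 17.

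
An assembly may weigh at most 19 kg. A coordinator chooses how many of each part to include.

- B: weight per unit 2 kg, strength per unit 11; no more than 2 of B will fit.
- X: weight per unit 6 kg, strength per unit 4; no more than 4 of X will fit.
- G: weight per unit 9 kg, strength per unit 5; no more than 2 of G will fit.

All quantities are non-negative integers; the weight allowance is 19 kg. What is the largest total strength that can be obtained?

2×B and 2×X: weight 16 ≤ 19, strength 2·11 + 2·4 = 30.
2×B, 1×X, and 1×G: weight 19 ≤ 19, strength 2·11 + 1·4 + 1·5 = 31.
Best is 31.

31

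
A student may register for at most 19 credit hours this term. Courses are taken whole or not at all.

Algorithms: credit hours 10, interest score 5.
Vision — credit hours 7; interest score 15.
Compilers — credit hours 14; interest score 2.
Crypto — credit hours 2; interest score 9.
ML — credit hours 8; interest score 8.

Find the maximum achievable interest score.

32

Allowing fractional choices, the relaxed optimum would be about 33.0, but courses are indivisible.
Vision + Crypto + ML: credit hours 7 + 2 + 8 = 17 ≤ 19, interest score 15 + 9 + 8 = 32.
Algorithms + Vision + Crypto: credit hours 10 + 7 + 2 = 19 ≤ 19, interest score 5 + 15 + 9 = 29.
Best is Vision, Crypto, and ML with total interest score 32.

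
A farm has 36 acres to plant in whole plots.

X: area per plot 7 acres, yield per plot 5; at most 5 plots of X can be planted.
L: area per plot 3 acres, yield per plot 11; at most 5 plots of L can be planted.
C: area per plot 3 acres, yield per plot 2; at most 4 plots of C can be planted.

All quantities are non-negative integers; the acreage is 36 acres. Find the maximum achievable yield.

Take 3×X and 5×L: area 36 ≤ 36, yield 3·5 + 5·11 = 70.
L has the best ratio (11/3) and is taken to its limit of 5; remaining capacity is filled optimally with the others.

70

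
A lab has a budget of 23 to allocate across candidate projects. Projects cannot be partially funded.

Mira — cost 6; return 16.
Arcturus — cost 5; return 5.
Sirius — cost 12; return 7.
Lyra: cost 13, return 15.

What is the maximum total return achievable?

31

Allowing fractional choices, the relaxed optimum would be about 35.0, but projects are indivisible.
Mira + Arcturus + Sirius: cost 6 + 5 + 12 = 23 ≤ 23, return 16 + 5 + 7 = 28.
Mira + Lyra: cost 6 + 13 = 19 ≤ 23, return 16 + 15 = 31.
Best is Mira and Lyra with total return 31.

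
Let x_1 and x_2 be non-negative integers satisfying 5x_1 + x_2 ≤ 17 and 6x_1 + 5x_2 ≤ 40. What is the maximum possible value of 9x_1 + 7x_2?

56

(x_1,x_2)=(0,8) is feasible, giving 56.
(x_1,x_2)=(2,5) is feasible, giving 53.
(x_1,x_2)=(1,6) is feasible, giving 51.
(x_1,x_2)=(0,7) is feasible, giving 49.
The best lattice point is (0,8), giving 56.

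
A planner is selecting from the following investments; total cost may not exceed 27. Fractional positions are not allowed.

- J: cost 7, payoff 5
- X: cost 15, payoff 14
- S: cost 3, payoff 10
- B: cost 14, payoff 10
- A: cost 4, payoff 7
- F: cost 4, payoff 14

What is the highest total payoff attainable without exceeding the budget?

X + S + F: cost 15 + 3 + 4 = 22 ≤ 27, payoff 14 + 10 + 14 = 38.
S + B + A + F: cost 3 + 14 + 4 + 4 = 25 ≤ 27, payoff 10 + 10 + 7 + 14 = 41.
X + S + A + F: cost 15 + 3 + 4 + 4 = 26 ≤ 27, payoff 14 + 10 + 7 + 14 = 45.
Best is X, S, A, and F with total payoff 45.

45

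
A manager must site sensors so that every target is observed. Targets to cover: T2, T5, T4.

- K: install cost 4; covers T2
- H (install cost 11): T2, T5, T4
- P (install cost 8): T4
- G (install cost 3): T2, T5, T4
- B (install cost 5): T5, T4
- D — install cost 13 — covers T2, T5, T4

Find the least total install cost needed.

This is an integer covering problem.
G alone covers T2, T5, T4 — every target.
Total install cost: 3.
No cover costs less than 3.

3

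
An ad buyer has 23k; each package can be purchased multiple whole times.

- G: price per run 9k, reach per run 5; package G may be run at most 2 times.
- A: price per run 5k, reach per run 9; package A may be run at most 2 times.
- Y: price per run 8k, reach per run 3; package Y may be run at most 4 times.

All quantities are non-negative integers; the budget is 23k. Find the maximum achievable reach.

23

Take 1×G and 2×A: price 19 ≤ 23, reach 1·5 + 2·9 = 23.
A has the best ratio (9/5) and is taken to its limit of 2; remaining capacity is filled optimally with the others.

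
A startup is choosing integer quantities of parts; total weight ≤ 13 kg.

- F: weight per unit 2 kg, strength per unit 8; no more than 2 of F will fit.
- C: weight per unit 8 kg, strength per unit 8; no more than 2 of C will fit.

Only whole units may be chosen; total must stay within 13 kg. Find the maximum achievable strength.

24

This is a bounded integer knapsack.
F has the best ratio (8/2); taking only F gives at most 2×8 = 16 (stopped by the supply cap of 2).
Mixing does better — 2×F and 1×C: weight 12 ≤ 13, strength 2·8 + 1·8 = 24.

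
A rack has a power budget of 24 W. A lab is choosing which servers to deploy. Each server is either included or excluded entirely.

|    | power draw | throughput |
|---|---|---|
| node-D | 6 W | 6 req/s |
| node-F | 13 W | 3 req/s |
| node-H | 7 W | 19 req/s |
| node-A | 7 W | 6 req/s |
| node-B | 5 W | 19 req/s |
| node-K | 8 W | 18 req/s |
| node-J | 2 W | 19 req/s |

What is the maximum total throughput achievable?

75

node-D + node-H + node-B + node-J: power draw 6 + 7 + 5 + 2 = 20 ≤ 24, throughput 6 + 19 + 19 + 19 = 63.
node-H + node-B + node-K + node-J: power draw 7 + 5 + 8 + 2 = 22 ≤ 24, throughput 19 + 19 + 18 + 19 = 75.
Best is node-H, node-B, node-K, and node-J with total throughput 75.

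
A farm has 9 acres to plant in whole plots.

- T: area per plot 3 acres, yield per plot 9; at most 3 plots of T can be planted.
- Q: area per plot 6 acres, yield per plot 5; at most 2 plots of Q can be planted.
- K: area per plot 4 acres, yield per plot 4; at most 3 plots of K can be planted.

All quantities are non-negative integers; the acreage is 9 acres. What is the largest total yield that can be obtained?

27

Take 3×T: area 9 ≤ 9, yield 3·9 = 27.
T has the best ratio (9/3) and is taken to its limit of 3; remaining capacity is filled optimally with the others.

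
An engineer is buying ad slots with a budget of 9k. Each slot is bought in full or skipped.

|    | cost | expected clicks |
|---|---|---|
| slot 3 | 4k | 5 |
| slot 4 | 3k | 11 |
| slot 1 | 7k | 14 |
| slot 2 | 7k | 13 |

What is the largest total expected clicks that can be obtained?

slot 2: cost 7 ≤ 9, expected clicks 13.
slot 1: cost 7 ≤ 9, expected clicks 14.
slot 3 + slot 4: cost 4 + 3 = 7 ≤ 9, expected clicks 5 + 11 = 16.
Best is slot 3 and slot 4 with total expected clicks 16.

16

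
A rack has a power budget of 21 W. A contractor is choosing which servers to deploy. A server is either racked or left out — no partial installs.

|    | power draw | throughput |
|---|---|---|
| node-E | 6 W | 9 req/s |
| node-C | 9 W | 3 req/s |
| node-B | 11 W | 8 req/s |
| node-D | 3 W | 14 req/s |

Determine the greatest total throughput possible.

Allowing fractional choices, the relaxed optimum would be about 31.3, but servers are indivisible.
node-E + node-C + node-D: power draw 6 + 9 + 3 = 18 ≤ 21, throughput 9 + 3 + 14 = 26.
node-E + node-B + node-D: power draw 6 + 11 + 3 = 20 ≤ 21, throughput 9 + 8 + 14 = 31.
node-E + node-D: power draw 6 + 3 = 9 ≤ 21, throughput 9 + 14 = 23.
Best is node-E, node-B, and node-D with total throughput 31.

31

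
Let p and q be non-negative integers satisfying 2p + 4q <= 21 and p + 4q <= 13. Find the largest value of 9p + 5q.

90

The continuous relaxation peaks at (10.5, 0) with value 94.50; rounding to a feasible lattice point costs some objective.
(p,q)=(10,0): 2·10+4·0=20≤21, 1·10+4·0=10≤13, objective 90.
(p,q)=(9,0): 2·9+4·0=18≤21, 1·9+4·0=9≤13, objective 81.
Maximum is 90 at (p,q)=(10,0).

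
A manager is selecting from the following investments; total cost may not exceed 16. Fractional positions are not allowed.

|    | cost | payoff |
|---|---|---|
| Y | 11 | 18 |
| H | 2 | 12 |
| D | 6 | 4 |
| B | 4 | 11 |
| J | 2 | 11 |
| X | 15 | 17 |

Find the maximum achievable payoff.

Y + H + J: cost 11 + 2 + 2 = 15 ≤ 16, payoff 18 + 12 + 11 = 41.
H + B + J: cost 2 + 4 + 2 = 8 ≤ 16, payoff 12 + 11 + 11 = 34.
H + D + B + J: cost 2 + 6 + 4 + 2 = 14 ≤ 16, payoff 12 + 4 + 11 + 11 = 38.
Best is Y, H, and J with total payoff 41.

41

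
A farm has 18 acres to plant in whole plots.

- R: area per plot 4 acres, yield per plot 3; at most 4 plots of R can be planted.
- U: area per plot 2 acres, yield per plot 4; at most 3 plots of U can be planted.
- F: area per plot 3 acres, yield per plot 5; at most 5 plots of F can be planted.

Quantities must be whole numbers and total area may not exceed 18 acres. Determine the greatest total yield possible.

Take 3×U and 4×F: area 18 ≤ 18, yield 3·4 + 4·5 = 32.
U has the best ratio (4/2) and is taken to its limit of 3; remaining capacity is filled optimally with the others.

32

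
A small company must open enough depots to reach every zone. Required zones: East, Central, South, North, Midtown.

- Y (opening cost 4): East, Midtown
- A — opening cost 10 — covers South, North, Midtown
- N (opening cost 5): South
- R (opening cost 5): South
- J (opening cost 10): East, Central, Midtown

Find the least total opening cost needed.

20

This is a weighted set-cover instance.
Choose A and J: together they cover East, Central, South, North, Midtown — every zone.
Total opening cost: 10 + 10 = 20.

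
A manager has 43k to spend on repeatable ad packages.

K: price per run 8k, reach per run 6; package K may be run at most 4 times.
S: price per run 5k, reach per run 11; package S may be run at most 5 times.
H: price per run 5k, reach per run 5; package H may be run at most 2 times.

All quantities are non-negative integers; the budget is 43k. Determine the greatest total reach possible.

1×K, 5×S, and 2×H: price 43 ≤ 43, reach 1·6 + 5·11 + 2·5 = 71.
2×K and 5×S: price 41 ≤ 43, reach 2·6 + 5·11 = 67.
Best is 71.

71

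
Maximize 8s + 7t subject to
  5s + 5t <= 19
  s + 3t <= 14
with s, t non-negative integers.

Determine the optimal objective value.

24

Relaxing integrality, the LP optimum is 30.40 at (s,t) = (3.8, 0), which is not an integer point.
(s,t)=(3,0): 5·3+5·0=15≤19, 1·3+3·0=3≤14, objective 24.
(s,t)=(2,1): 5·2+5·1=15≤19, 1·2+3·1=5≤14, objective 23.
(s,t)=(2,0): 5·2+5·0=10≤19, 1·2+3·0=2≤14, objective 16.
The best lattice point is (3,0), giving 24.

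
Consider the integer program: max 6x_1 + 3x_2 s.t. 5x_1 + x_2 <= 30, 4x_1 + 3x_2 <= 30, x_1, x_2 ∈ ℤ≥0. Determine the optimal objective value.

Relaxing integrality, the LP optimum is 40.91 at (x_1,x_2) = (5.45, 2.73), which is not an integer point.
(x_1,x_2)=(5,3): 5·5+1·3=28≤30, 4·5+3·3=29≤30, objective 39.
(x_1,x_2)=(4,4): 5·4+1·4=24≤30, 4·4+3·4=28≤30, objective 36.
(x_1,x_2)=(5,2): 5·5+1·2=27≤30, 4·5+3·2=26≤30, objective 36.
(x_1,x_2)=(4,3): 5·4+1·3=23≤30, 4·4+3·3=25≤30, objective 33.
The best lattice point is (5,3), giving 39.

39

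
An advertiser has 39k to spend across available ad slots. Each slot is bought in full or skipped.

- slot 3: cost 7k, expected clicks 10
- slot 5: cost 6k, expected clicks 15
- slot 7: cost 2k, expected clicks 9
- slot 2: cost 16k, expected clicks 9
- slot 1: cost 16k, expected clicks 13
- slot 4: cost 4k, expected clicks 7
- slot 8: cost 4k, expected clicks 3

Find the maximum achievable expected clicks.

57

Take slot 3, slot 5, slot 7, slot 1, slot 4, and slot 8: cost 7 + 6 + 2 + 16 + 4 + 4 = 39 ≤ 39, expected clicks 10 + 15 + 9 + 13 + 7 + 3 = 57.
No other feasible combination does better.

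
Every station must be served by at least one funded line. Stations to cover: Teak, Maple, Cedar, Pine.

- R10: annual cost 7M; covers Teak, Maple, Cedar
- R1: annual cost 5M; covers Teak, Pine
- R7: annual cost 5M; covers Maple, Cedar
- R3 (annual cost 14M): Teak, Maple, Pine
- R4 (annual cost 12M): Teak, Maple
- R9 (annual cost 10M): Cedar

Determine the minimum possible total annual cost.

10

Choose R1 and R7: together they cover Teak, Maple, Cedar, Pine — every station.
Total annual cost: 5 + 5 = 10.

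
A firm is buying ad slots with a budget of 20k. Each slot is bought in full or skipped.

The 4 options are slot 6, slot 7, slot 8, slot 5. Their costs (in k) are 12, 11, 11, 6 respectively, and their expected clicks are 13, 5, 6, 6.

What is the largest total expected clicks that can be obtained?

19

Allowing fractional choices, the relaxed optimum would be about 20.1, but ad slots are indivisible.
slot 6: cost 12 ≤ 20, expected clicks 13.
slot 6 + slot 5: cost 12 + 6 = 18 ≤ 20, expected clicks 13 + 6 = 19.
slot 8 + slot 5: cost 11 + 6 = 17 ≤ 20, expected clicks 6 + 6 = 12.
Best is slot 6 and slot 5 with total expected clicks 19.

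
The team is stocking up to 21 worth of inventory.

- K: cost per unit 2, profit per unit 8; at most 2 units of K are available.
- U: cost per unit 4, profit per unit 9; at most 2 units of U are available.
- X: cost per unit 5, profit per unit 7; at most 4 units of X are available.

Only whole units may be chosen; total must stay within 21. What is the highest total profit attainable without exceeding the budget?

K has the best ratio (8/2); taking only K gives at most 2×8 = 16 (stopped by the supply cap of 2).
Mixing does better — 2×K, 2×U, and 1×X: cost 17 ≤ 21, profit 2·8 + 2·9 + 1·7 = 41.

41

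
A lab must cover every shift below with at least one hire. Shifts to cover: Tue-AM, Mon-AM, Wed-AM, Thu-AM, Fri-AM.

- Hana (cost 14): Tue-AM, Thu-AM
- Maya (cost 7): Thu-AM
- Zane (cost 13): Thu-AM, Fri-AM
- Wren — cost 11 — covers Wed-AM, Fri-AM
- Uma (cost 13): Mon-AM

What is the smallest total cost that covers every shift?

38

Choose Hana, Wren, and Uma: together they cover Tue-AM, Mon-AM, Wed-AM, Thu-AM, Fri-AM — every shift.
Total cost: 14 + 11 + 13 = 38.
No cover costs less than 38.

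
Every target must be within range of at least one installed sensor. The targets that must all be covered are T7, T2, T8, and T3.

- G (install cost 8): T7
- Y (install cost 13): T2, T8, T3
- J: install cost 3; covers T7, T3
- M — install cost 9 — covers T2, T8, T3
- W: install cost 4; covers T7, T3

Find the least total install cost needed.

Choose J and M: together they cover T7, T2, T8, T3 — every target.
Total install cost: 3 + 9 = 12.
No cover costs less than 12.

12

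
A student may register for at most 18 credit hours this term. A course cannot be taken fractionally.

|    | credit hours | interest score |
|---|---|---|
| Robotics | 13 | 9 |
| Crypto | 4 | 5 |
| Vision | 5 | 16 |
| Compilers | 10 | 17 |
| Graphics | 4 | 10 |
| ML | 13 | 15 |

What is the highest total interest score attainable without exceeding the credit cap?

33

Vision + Compilers: credit hours 5 + 10 = 15 ≤ 18, interest score 16 + 17 = 33.
Crypto + Compilers + Graphics: credit hours 4 + 10 + 4 = 18 ≤ 18, interest score 5 + 17 + 10 = 32.
Best is Vision and Compilers with total interest score 33.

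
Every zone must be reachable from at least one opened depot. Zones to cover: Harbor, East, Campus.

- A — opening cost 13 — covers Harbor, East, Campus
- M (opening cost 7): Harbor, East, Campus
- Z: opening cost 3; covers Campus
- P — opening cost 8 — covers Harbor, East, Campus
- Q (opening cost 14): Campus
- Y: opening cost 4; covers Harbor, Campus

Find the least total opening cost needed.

The greedy cost-per-new-zone heuristic would pick Y and M for 11, but a cheaper cover exists.
M alone covers Harbor, East, Campus — every zone.
Total opening cost: 7.
No cover costs less than 7.

7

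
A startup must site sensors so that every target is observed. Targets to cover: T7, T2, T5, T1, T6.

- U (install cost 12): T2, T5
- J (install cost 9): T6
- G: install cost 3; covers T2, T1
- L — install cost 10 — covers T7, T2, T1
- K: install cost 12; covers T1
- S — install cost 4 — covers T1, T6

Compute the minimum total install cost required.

26

Choose U, L, and S: together they cover T7, T2, T5, T1, T6 — every target.
Total install cost: 12 + 10 + 4 = 26.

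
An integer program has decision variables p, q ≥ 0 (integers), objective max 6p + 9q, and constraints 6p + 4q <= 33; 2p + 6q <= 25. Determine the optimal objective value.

45

Relaxing integrality, the LP optimum is 48.00 at (p,q) = (3.5, 3), which is not an integer point.
(p,q)=(3,3) is feasible, giving 45.
(p,q)=(4,2) is feasible, giving 42.
Maximum is 45 at (p,q)=(3,3).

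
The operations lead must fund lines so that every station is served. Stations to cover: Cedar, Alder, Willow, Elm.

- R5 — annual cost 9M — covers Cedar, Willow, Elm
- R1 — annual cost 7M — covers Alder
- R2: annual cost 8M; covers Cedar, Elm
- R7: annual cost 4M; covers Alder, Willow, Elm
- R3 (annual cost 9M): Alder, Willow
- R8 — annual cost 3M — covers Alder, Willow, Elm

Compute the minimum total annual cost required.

This is a weighted set-cover instance.
Choose R2 and R8: together they cover Cedar, Alder, Willow, Elm — every station.
Total annual cost: 8 + 3 = 11.
No cover costs less than 11.

11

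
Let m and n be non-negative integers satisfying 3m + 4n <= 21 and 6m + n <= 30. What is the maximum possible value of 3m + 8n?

40

(m,n)=(0,5) is feasible, giving 40.
(m,n)=(1,4) is feasible, giving 35.
(m,n)=(0,4) is feasible, giving 32.
No feasible integer point exceeds 40.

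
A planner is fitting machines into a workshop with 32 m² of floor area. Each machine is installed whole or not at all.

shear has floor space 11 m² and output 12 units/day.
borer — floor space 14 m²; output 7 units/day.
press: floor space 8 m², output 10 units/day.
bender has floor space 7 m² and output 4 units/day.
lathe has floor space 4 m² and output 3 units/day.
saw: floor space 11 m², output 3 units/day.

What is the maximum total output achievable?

Allowing fractional choices, the relaxed optimum would be about 30.0, but machines are indivisible.
shear + press + bender + lathe: floor space 11 + 8 + 7 + 4 = 30 ≤ 32, output 12 + 10 + 4 + 3 = 29.
shear + press + bender: floor space 11 + 8 + 7 = 26 ≤ 32, output 12 + 10 + 4 = 26.
shear + press + lathe: floor space 11 + 8 + 4 = 23 ≤ 32, output 12 + 10 + 3 = 25.
Best is shear, press, bender, and lathe with total output 29.

29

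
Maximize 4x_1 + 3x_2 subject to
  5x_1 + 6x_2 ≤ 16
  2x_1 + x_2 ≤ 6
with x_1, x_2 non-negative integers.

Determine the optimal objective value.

(x_1,x_2)=(3,0): 5·3+6·0=15≤16, 2·3+1·0=6≤6, objective 12.
(x_1,x_2)=(2,1): 5·2+6·1=16≤16, 2·2+1·1=5≤6, objective 11.
(x_1,x_2)=(2,0): 5·2+6·0=10≤16, 2·2+1·0=4≤6, objective 8.
No feasible integer point exceeds 12.

12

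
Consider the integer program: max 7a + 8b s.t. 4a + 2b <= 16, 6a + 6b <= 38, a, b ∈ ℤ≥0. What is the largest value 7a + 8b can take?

(a,b)=(0,6) is feasible, giving 48.
(a,b)=(1,5) is feasible, giving 47.
(a,b)=(0,5) is feasible, giving 40.
No feasible integer point exceeds 48.

48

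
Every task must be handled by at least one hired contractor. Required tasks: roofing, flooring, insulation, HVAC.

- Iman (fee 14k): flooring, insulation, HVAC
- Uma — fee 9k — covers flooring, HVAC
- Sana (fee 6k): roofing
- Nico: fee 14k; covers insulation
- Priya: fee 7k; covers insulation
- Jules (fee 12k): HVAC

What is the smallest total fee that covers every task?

20

The greedy cost-per-new-task heuristic would pick Uma, Sana, and Priya for 22, but a cheaper cover exists.
Choose Iman and Sana: together they cover roofing, flooring, insulation, HVAC — every task.
Total fee: 14 + 6 = 20.
No cover costs less than 20.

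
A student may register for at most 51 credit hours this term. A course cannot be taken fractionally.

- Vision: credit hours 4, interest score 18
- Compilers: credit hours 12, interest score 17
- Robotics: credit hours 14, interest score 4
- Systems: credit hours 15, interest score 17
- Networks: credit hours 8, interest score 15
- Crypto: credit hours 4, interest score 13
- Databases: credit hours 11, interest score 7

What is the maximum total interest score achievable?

80

Vision + Compilers + Systems + Networks + Databases: credit hours 4 + 12 + 15 + 8 + 11 = 50 ≤ 51, interest score 18 + 17 + 17 + 15 + 7 = 74.
Vision + Compilers + Systems + Crypto + Databases: credit hours 4 + 12 + 15 + 4 + 11 = 46 ≤ 51, interest score 18 + 17 + 17 + 13 + 7 = 72.
Vision + Compilers + Systems + Networks + Crypto: credit hours 4 + 12 + 15 + 8 + 4 = 43 ≤ 51, interest score 18 + 17 + 17 + 15 + 13 = 80.
Best is Vision, Compilers, Systems, Networks, and Crypto with total interest score 80.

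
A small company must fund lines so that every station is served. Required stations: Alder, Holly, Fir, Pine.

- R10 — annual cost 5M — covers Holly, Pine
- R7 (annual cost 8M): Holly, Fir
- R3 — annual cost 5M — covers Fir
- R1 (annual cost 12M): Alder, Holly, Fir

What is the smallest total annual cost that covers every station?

17

This is an integer covering problem.
The greedy cost-per-new-station heuristic would pick R10, R3, and R1 for 22, but a cheaper cover exists.
Choose R10 and R1: together they cover Alder, Holly, Fir, Pine — every station.
Total annual cost: 5 + 12 = 17.
No cover costs less than 17.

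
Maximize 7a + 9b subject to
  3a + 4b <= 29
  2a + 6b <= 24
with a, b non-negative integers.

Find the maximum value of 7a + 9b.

65

The continuous relaxation peaks at (9.67, 0) with value 67.67; rounding to a feasible lattice point costs some objective.
(a,b)=(8,1): 3·8+4·1=28≤29, 2·8+6·1=22≤24, objective 65.
(a,b)=(9,0): 3·9+4·0=27≤29, 2·9+6·0=18≤24, objective 63.
(a,b)=(7,1): 3·7+4·1=25≤29, 2·7+6·1=20≤24, objective 58.
(a,b)=(8,0): 3·8+4·0=24≤29, 2·8+6·0=16≤24, objective 56.
No feasible integer point exceeds 65.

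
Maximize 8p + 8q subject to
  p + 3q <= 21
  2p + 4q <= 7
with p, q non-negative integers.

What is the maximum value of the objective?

24

The continuous relaxation peaks at (3.5, 0) with value 28.00; rounding to a feasible lattice point costs some objective.
(p,q)=(3,0): 1·3+3·0=3≤21, 2·3+4·0=6≤7, objective 24.
(p,q)=(2,0): 1·2+3·0=2≤21, 2·2+4·0=4≤7, objective 16.
Maximum is 24 at (p,q)=(3,0).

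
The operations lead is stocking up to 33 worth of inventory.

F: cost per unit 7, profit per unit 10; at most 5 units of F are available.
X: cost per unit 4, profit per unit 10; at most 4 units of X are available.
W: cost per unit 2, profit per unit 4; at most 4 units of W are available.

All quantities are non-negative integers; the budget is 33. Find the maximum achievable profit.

66

2×F, 4×X, and 1×W: cost 32 ≤ 33, profit 2·10 + 4·10 + 1·4 = 64.
1×F, 4×X, and 4×W: cost 31 ≤ 33, profit 1·10 + 4·10 + 4·4 = 66.
Best is 66.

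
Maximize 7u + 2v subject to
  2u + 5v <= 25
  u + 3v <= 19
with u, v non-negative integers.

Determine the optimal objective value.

(u,v)=(12,0) is feasible, giving 84.
(u,v)=(11,0) is feasible, giving 77.
No feasible integer point exceeds 84.

84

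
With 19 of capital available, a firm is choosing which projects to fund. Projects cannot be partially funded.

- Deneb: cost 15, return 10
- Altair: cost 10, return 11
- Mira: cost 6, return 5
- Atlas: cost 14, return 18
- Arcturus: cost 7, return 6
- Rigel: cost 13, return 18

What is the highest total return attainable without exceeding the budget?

Rigel: cost 13 ≤ 19, return 18.
Mira + Rigel: cost 6 + 13 = 19 ≤ 19, return 5 + 18 = 23.
Atlas: cost 14 ≤ 19, return 18.
Best is Mira and Rigel with total return 23.

23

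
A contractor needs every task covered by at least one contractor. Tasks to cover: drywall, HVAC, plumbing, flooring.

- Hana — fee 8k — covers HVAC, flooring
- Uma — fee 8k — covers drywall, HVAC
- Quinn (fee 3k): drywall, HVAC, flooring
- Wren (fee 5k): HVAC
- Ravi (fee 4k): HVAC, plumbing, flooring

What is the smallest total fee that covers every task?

7

This is an integer covering problem.
Choose Quinn and Ravi: together they cover drywall, HVAC, plumbing, flooring — every task.
Total fee: 3 + 4 = 7.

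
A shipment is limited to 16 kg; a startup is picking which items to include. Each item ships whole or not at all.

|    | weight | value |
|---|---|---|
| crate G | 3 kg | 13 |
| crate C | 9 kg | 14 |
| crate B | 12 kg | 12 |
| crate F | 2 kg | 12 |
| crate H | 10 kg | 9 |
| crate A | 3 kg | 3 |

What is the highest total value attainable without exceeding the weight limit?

This is a 0-1 knapsack instance.
Allowing fractional choices, the relaxed optimum would be about 41.0, but items are indivisible.
crate G + crate F + crate H: weight 3 + 2 + 10 = 15 ≤ 16, value 13 + 12 + 9 = 34.
crate G + crate C + crate F: weight 3 + 9 + 2 = 14 ≤ 16, value 13 + 14 + 12 = 39.
Best is crate G, crate C, and crate F with total value 39.

39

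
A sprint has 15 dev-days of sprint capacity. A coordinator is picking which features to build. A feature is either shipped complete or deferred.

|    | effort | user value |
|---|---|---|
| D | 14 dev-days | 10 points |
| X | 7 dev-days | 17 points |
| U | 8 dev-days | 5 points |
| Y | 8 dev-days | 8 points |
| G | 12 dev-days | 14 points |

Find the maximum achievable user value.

Allowing fractional choices, the relaxed optimum would be about 26.3, but features are indivisible.
X: effort 7 ≤ 15, user value 17.
X + U: effort 7 + 8 = 15 ≤ 15, user value 17 + 5 = 22.
X + Y: effort 7 + 8 = 15 ≤ 15, user value 17 + 8 = 25.
Best is X and Y with total user value 25.

25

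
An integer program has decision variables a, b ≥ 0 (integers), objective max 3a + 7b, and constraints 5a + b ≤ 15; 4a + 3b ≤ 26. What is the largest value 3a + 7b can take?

56

Relaxing integrality, the LP optimum is 60.67 at (a,b) = (0, 8.67), which is not an integer point.
(a,b)=(0,8): 5·0+1·8=8≤15, 4·0+3·8=24≤26, objective 56.
(a,b)=(1,7): 5·1+1·7=12≤15, 4·1+3·7=25≤26, objective 52.
(a,b)=(0,7): 5·0+1·7=7≤15, 4·0+3·7=21≤26, objective 49.
Maximum is 56 at (a,b)=(0,8).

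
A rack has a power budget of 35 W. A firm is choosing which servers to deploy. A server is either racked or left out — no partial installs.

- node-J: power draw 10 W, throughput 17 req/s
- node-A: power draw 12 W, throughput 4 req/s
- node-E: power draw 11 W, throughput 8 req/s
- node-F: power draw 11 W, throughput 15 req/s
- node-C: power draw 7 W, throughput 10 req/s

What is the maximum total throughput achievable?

42

Take node-J, node-F, and node-C: power draw 10 + 11 + 7 = 28 ≤ 35, throughput 17 + 15 + 10 = 42.
No other feasible combination does better.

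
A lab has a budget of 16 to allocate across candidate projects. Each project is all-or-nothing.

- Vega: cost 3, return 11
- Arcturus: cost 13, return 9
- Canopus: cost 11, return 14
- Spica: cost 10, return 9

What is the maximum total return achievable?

Vega + Spica: cost 3 + 10 = 13 ≤ 16, return 11 + 9 = 20.
Vega + Canopus: cost 3 + 11 = 14 ≤ 16, return 11 + 14 = 25.
Vega + Arcturus: cost 3 + 13 = 16 ≤ 16, return 11 + 9 = 20.
Best is Vega and Canopus with total return 25.

25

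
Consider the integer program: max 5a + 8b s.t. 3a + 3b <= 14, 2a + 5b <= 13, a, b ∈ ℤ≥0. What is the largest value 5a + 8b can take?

23

(a,b)=(3,1) is feasible, giving 23.
(a,b)=(4,0) is feasible, giving 20.
(a,b)=(2,1) is feasible, giving 18.
(a,b)=(3,0) is feasible, giving 15.
No feasible integer point exceeds 23.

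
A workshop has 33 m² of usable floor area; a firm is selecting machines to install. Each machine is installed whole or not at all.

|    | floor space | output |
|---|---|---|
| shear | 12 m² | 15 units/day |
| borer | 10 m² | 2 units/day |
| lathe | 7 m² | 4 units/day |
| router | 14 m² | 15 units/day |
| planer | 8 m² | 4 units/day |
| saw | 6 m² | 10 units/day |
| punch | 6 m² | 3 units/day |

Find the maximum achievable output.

Allowing fractional choices, the relaxed optimum would be about 40.6, but machines are indivisible.
shear + router + saw: floor space 12 + 14 + 6 = 32 ≤ 33, output 15 + 15 + 10 = 40.
shear + lathe + router: floor space 12 + 7 + 14 = 33 ≤ 33, output 15 + 4 + 15 = 34.
shear + router + punch: floor space 12 + 14 + 6 = 32 ≤ 33, output 15 + 15 + 3 = 33.
Best is shear, router, and saw with total output 40.

40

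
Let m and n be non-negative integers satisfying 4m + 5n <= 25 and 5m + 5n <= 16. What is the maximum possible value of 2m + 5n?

15

Relaxing integrality, the LP optimum is 16.00 at (m,n) = (0, 3.2), which is not an integer point.
(m,n)=(0,3): 4·0+5·3=15≤25, 5·0+5·3=15≤16, objective 15.
(m,n)=(1,2): 4·1+5·2=14≤25, 5·1+5·2=15≤16, objective 12.
Maximum is 15 at (m,n)=(0,3).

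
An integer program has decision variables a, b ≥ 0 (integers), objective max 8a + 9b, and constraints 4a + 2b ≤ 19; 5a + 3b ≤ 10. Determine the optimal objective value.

27

The continuous relaxation peaks at (0, 3.33) with value 30.00; rounding to a feasible lattice point costs some objective.
(a,b)=(0,3): 4·0+2·3=6≤19, 5·0+3·3=9≤10, objective 27.
(a,b)=(0,2): 4·0+2·2=4≤19, 5·0+3·2=6≤10, objective 18.
No feasible integer point exceeds 27.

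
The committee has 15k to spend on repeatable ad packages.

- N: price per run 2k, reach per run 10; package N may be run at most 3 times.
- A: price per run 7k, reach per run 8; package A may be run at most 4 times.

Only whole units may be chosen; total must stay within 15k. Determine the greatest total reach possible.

3×N and 1×A: price 13 ≤ 15, reach 3·10 + 1·8 = 38.
3×N: price 6 ≤ 15, reach 3·10 = 30.
Best is 38.

38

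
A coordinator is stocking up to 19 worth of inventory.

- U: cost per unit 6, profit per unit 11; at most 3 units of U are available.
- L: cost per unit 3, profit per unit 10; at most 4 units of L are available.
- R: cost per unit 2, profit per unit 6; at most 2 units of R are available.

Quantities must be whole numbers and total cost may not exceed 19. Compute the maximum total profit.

53

1×U, 3×L, and 2×R: cost 19 ≤ 19, profit 1·11 + 3·10 + 2·6 = 53.
4×L and 2×R: cost 16 ≤ 19, profit 4·10 + 2·6 = 52.
Best is 53.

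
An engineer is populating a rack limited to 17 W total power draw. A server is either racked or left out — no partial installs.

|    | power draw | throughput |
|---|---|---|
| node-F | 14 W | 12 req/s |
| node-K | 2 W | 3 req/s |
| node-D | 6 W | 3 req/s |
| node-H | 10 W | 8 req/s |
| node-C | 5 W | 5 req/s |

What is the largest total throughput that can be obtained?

16

node-H + node-C: power draw 10 + 5 = 15 ≤ 17, throughput 8 + 5 = 13.
node-F + node-K: power draw 14 + 2 = 16 ≤ 17, throughput 12 + 3 = 15.
node-K + node-H + node-C: power draw 2 + 10 + 5 = 17 ≤ 17, throughput 3 + 8 + 5 = 16.
Best is node-K, node-H, and node-C with total throughput 16.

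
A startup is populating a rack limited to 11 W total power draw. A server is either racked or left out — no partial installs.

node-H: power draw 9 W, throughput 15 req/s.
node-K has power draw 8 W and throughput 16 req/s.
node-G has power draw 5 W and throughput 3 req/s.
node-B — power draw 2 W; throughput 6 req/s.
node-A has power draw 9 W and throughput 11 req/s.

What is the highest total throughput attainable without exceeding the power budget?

This is an integer program with binary decision variables.
Allowing fractional choices, the relaxed optimum would be about 23.7, but servers are indivisible.
node-B + node-A: power draw 2 + 9 = 11 ≤ 11, throughput 6 + 11 = 17.
node-K + node-B: power draw 8 + 2 = 10 ≤ 11, throughput 16 + 6 = 22.
node-H + node-B: power draw 9 + 2 = 11 ≤ 11, throughput 15 + 6 = 21.
Best is node-K and node-B with total throughput 22.

22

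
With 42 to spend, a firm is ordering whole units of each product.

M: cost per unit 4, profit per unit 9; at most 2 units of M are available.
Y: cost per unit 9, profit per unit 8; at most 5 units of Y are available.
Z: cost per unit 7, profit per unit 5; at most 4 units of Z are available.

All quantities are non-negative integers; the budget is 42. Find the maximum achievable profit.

47

This is a bounded integer knapsack.
Take 2×M, 3×Y, and 1×Z: cost 42 ≤ 42, profit 2·9 + 3·8 + 1·5 = 47.
M has the best ratio (9/4) and is taken to its limit of 2; remaining capacity is filled optimally with the others.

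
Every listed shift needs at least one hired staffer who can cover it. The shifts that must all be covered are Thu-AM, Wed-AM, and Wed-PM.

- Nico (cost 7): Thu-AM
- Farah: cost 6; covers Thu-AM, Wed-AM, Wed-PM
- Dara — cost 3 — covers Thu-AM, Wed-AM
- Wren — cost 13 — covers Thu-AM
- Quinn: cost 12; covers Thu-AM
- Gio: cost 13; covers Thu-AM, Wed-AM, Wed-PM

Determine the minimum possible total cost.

6

The greedy cost-per-new-shift heuristic would pick Dara and Farah for 9, but a cheaper cover exists.
Farah alone covers Thu-AM, Wed-AM, Wed-PM — every shift.
Total cost: 6.
No cover costs less than 6.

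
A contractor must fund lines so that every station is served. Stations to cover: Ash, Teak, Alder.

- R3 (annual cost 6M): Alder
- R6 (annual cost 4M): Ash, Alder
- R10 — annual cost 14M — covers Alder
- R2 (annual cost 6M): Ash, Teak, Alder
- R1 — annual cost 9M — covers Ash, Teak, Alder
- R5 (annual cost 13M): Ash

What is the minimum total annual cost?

6

The greedy cost-per-new-station heuristic would pick R6 and R2 for 10, but a cheaper cover exists.
R2 alone covers Ash, Teak, Alder — every station.
Total annual cost: 6.
No cover costs less than 6.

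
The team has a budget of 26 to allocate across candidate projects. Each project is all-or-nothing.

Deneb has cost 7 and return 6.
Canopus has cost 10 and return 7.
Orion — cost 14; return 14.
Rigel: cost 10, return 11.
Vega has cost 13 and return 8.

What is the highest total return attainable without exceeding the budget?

Allowing fractional choices, the relaxed optimum would be about 26.7, but projects are indivisible.
Orion + Rigel: cost 14 + 10 = 24 ≤ 26, return 14 + 11 = 25.
Canopus + Orion: cost 10 + 14 = 24 ≤ 26, return 7 + 14 = 21.
Deneb + Orion: cost 7 + 14 = 21 ≤ 26, return 6 + 14 = 20.
Best is Orion and Rigel with total return 25.

25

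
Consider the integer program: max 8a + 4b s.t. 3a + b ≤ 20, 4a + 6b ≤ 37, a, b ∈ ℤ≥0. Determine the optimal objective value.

56

(a,b)=(6,2): 3·6+1·2=20≤20, 4·6+6·2=36≤37, objective 56.
(a,b)=(6,1): 3·6+1·1=19≤20, 4·6+6·1=30≤37, objective 52.
(a,b)=(5,2): 3·5+1·2=17≤20, 4·5+6·2=32≤37, objective 48.
Maximum is 56 at (a,b)=(6,2).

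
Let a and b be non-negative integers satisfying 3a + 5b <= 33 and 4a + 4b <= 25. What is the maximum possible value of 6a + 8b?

The continuous relaxation peaks at (0, 6.25) with value 50.00; rounding to a feasible lattice point costs some objective.
(a,b)=(0,6) is feasible, giving 48.
(a,b)=(1,5) is feasible, giving 46.
(a,b)=(0,5) is feasible, giving 40.
The best lattice point is (0,6), giving 48.

48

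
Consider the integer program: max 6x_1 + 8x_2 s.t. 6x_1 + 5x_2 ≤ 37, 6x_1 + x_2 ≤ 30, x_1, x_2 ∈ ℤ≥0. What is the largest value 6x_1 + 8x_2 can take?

(x_1,x_2)=(0,7): 6·0+5·7=35≤37, 6·0+1·7=7≤30, objective 56.
(x_1,x_2)=(1,6): 6·1+5·6=36≤37, 6·1+1·6=12≤30, objective 54.
(x_1,x_2)=(0,6): 6·0+5·6=30≤37, 6·0+1·6=6≤30, objective 48.
Maximum is 56 at (x_1,x_2)=(0,7).

56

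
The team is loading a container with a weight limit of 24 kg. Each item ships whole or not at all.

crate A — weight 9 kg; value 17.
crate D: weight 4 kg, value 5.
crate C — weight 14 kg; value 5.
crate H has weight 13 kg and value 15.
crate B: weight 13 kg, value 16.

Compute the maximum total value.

Take crate A and crate B: weight 9 + 13 = 22 ≤ 24, value 17 + 16 = 33.
No other feasible combination does better.

33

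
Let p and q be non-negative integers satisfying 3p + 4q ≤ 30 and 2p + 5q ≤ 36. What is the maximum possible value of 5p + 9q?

(p,q)=(2,6): 3·2+4·6=30≤30, 2·2+5·6=34≤36, objective 64.
(p,q)=(0,7): 3·0+4·7=28≤30, 2·0+5·7=35≤36, objective 63.
(p,q)=(3,5): 3·3+4·5=29≤30, 2·3+5·5=31≤36, objective 60.
No feasible integer point exceeds 64.

64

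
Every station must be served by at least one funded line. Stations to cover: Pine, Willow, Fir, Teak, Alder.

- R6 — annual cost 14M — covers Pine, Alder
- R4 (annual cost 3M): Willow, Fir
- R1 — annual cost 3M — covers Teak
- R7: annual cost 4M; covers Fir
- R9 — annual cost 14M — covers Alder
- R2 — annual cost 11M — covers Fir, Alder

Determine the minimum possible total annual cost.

Choose R6, R4, and R1: together they cover Pine, Willow, Fir, Teak, Alder — every station.
Total annual cost: 14 + 3 + 3 = 20.
No cover costs less than 20.

20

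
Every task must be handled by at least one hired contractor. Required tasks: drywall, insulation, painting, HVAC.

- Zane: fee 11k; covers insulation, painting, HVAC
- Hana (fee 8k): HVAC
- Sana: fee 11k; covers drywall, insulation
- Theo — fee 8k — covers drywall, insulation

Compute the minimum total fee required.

Choose Zane and Theo: together they cover drywall, insulation, painting, HVAC — every task.
Total fee: 11 + 8 = 19.
No cover costs less than 19.

19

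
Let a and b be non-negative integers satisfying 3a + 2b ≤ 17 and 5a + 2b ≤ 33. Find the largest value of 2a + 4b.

32

(a,b)=(0,8) is feasible, giving 32.
(a,b)=(1,7) is feasible, giving 30.
(a,b)=(0,7) is feasible, giving 28.
The best lattice point is (0,8), giving 32.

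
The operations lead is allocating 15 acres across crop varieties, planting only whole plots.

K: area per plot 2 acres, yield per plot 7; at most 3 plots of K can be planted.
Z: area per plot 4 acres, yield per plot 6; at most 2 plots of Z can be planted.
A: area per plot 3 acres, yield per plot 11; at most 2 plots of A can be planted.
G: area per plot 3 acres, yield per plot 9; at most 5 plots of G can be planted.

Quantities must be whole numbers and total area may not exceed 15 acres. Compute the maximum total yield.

This is a bounded integer knapsack.
A has the best ratio (11/3); taking only A gives at most 2×11 = 22 (stopped by the supply cap of 2).
Mixing does better — 3×K, 2×A, and 1×G: area 15 ≤ 15, yield 3·7 + 2·11 + 1·9 = 52.

52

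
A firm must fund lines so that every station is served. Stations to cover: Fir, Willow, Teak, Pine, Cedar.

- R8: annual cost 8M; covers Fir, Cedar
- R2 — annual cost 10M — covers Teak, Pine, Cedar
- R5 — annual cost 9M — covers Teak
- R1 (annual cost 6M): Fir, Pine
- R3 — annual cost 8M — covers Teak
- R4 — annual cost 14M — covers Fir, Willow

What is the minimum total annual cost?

24

The greedy cost-per-new-station heuristic would pick R1, R2, and R4 for 30, but a cheaper cover exists.
Choose R2 and R4: together they cover Fir, Willow, Teak, Pine, Cedar — every station.
Total annual cost: 10 + 14 = 24.
No cover costs less than 24.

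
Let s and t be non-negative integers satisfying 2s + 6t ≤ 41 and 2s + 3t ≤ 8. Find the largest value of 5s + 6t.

(s,t)=(4,0): 2·4+6·0=8≤41, 2·4+3·0=8≤8, objective 20.
(s,t)=(3,0): 2·3+6·0=6≤41, 2·3+3·0=6≤8, objective 15.
The best lattice point is (4,0), giving 20.

20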